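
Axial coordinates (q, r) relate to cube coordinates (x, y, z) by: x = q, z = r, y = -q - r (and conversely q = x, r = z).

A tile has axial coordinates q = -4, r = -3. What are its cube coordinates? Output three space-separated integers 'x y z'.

Answer: -4 7 -3

Derivation:
x = q = -4
z = r = -3
y = -x - z = -(-4) - (-3) = 7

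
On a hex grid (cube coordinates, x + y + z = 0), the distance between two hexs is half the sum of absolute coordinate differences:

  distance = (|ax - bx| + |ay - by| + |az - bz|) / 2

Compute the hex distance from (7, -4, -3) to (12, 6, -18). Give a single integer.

Answer: 15

Derivation:
|ax - bx| = |7 - 12| = 5
|ay - by| = |-4 - 6| = 10
|az - bz| = |-3 - (-18)| = 15
distance = (5 + 10 + 15) / 2 = 30 / 2 = 15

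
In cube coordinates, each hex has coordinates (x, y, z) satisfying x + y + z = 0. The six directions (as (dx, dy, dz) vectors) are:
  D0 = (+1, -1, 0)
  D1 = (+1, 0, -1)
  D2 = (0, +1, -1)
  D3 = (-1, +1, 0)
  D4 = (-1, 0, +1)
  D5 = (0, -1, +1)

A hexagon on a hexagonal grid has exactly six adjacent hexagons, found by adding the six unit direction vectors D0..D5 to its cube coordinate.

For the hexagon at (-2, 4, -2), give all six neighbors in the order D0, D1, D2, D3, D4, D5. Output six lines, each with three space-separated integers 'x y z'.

Center: (-2, 4, -2). Add each direction:
  D0: (-2, 4, -2) + (1, -1, 0) = (-1, 3, -2)
  D1: (-2, 4, -2) + (1, 0, -1) = (-1, 4, -3)
  D2: (-2, 4, -2) + (0, 1, -1) = (-2, 5, -3)
  D3: (-2, 4, -2) + (-1, 1, 0) = (-3, 5, -2)
  D4: (-2, 4, -2) + (-1, 0, 1) = (-3, 4, -1)
  D5: (-2, 4, -2) + (0, -1, 1) = (-2, 3, -1)

Answer: -1 3 -2
-1 4 -3
-2 5 -3
-3 5 -2
-3 4 -1
-2 3 -1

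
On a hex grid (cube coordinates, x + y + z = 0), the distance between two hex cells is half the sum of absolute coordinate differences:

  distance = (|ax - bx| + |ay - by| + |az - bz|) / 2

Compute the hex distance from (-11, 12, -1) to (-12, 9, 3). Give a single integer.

|ax - bx| = |-11 - (-12)| = 1
|ay - by| = |12 - 9| = 3
|az - bz| = |-1 - 3| = 4
distance = (1 + 3 + 4) / 2 = 8 / 2 = 4

Answer: 4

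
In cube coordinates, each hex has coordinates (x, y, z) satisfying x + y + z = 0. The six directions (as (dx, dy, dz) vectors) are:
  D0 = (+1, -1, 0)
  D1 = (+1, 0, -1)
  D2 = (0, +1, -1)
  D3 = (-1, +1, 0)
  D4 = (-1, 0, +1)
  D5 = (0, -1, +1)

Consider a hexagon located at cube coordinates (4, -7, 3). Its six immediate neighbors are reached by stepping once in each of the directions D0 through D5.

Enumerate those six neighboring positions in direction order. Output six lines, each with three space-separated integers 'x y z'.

Center: (4, -7, 3). Add each direction:
  D0: (4, -7, 3) + (1, -1, 0) = (5, -8, 3)
  D1: (4, -7, 3) + (1, 0, -1) = (5, -7, 2)
  D2: (4, -7, 3) + (0, 1, -1) = (4, -6, 2)
  D3: (4, -7, 3) + (-1, 1, 0) = (3, -6, 3)
  D4: (4, -7, 3) + (-1, 0, 1) = (3, -7, 4)
  D5: (4, -7, 3) + (0, -1, 1) = (4, -8, 4)

Answer: 5 -8 3
5 -7 2
4 -6 2
3 -6 3
3 -7 4
4 -8 4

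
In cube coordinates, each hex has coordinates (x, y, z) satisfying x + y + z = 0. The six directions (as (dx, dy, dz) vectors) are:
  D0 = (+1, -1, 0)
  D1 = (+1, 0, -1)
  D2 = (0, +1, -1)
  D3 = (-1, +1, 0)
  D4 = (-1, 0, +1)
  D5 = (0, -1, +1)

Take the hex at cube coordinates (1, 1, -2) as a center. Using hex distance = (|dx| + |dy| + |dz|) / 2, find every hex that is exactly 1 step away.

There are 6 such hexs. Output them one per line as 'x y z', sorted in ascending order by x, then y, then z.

Walk ring at distance 1 from (1, 1, -2):
Start at center + D4*1 = (0, 1, -1)
  hex 0: (0, 1, -1)
  hex 1: (1, 0, -1)
  hex 2: (2, 0, -2)
  hex 3: (2, 1, -3)
  hex 4: (1, 2, -3)
  hex 5: (0, 2, -2)
Sorted: 6 hexes.

Answer: 0 1 -1
0 2 -2
1 0 -1
1 2 -3
2 0 -2
2 1 -3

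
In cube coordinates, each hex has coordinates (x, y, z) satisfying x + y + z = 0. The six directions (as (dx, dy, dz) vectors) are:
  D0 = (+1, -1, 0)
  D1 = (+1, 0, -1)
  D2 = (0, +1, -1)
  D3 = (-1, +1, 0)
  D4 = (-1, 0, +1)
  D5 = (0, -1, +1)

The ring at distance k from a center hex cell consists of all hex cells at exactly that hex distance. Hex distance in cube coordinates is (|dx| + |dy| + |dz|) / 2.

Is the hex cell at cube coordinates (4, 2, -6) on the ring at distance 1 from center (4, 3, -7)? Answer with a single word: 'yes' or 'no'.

|px - cx| = |4 - 4| = 0
|py - cy| = |2 - 3| = 1
|pz - cz| = |-6 - (-7)| = 1
distance = (0+1+1)/2 = 2/2 = 1
radius = 1; distance == radius -> yes

Answer: yes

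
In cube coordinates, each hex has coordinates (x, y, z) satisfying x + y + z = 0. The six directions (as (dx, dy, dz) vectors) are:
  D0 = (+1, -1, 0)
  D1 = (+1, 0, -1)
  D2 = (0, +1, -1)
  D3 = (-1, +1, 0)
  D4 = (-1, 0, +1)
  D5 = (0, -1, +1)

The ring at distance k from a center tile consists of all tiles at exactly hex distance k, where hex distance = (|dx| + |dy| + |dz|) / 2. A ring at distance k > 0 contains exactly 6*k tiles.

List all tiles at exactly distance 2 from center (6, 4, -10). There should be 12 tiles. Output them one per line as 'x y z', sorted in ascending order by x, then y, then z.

Walk ring at distance 2 from (6, 4, -10):
Start at center + D4*2 = (4, 4, -8)
  hex 0: (4, 4, -8)
  hex 1: (5, 3, -8)
  hex 2: (6, 2, -8)
  hex 3: (7, 2, -9)
  hex 4: (8, 2, -10)
  hex 5: (8, 3, -11)
  hex 6: (8, 4, -12)
  hex 7: (7, 5, -12)
  hex 8: (6, 6, -12)
  hex 9: (5, 6, -11)
  hex 10: (4, 6, -10)
  hex 11: (4, 5, -9)
Sorted: 12 hexes.

Answer: 4 4 -8
4 5 -9
4 6 -10
5 3 -8
5 6 -11
6 2 -8
6 6 -12
7 2 -9
7 5 -12
8 2 -10
8 3 -11
8 4 -12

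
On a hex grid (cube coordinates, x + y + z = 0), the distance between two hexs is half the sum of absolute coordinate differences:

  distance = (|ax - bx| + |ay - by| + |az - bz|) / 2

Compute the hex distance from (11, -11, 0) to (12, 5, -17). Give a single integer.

Answer: 17

Derivation:
|ax - bx| = |11 - 12| = 1
|ay - by| = |-11 - 5| = 16
|az - bz| = |0 - (-17)| = 17
distance = (1 + 16 + 17) / 2 = 34 / 2 = 17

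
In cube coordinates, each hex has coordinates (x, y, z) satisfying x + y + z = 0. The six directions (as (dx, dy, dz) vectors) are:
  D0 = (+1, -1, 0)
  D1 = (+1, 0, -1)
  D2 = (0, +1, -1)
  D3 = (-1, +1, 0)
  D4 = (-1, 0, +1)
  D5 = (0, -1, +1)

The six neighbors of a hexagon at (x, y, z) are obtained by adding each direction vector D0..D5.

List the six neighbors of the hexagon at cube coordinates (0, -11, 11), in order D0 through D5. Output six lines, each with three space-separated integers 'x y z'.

Center: (0, -11, 11). Add each direction:
  D0: (0, -11, 11) + (1, -1, 0) = (1, -12, 11)
  D1: (0, -11, 11) + (1, 0, -1) = (1, -11, 10)
  D2: (0, -11, 11) + (0, 1, -1) = (0, -10, 10)
  D3: (0, -11, 11) + (-1, 1, 0) = (-1, -10, 11)
  D4: (0, -11, 11) + (-1, 0, 1) = (-1, -11, 12)
  D5: (0, -11, 11) + (0, -1, 1) = (0, -12, 12)

Answer: 1 -12 11
1 -11 10
0 -10 10
-1 -10 11
-1 -11 12
0 -12 12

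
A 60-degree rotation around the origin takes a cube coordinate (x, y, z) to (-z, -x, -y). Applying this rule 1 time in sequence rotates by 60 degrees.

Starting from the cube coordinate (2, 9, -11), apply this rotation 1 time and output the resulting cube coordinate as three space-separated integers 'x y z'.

Start: (2, 9, -11)
Step 1: (2, 9, -11) -> (-(-11), -(2), -(9)) = (11, -2, -9)

Answer: 11 -2 -9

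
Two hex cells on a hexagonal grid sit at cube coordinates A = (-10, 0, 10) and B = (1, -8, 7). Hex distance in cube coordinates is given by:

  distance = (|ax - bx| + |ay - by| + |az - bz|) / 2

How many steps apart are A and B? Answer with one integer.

Answer: 11

Derivation:
|ax - bx| = |-10 - 1| = 11
|ay - by| = |0 - (-8)| = 8
|az - bz| = |10 - 7| = 3
distance = (11 + 8 + 3) / 2 = 22 / 2 = 11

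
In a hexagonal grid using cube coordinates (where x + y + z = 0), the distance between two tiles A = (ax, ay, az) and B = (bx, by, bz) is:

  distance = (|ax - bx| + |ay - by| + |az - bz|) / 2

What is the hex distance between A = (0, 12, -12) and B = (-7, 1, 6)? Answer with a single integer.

|ax - bx| = |0 - (-7)| = 7
|ay - by| = |12 - 1| = 11
|az - bz| = |-12 - 6| = 18
distance = (7 + 11 + 18) / 2 = 36 / 2 = 18

Answer: 18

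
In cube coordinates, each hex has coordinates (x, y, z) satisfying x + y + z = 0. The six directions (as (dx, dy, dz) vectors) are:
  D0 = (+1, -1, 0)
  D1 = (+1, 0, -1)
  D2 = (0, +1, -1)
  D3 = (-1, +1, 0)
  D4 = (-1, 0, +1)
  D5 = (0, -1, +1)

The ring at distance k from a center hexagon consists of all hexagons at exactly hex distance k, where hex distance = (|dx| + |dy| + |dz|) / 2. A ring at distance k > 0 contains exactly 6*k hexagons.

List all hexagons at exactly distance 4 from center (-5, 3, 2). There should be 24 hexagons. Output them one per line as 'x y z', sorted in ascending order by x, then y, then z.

Answer: -9 3 6
-9 4 5
-9 5 4
-9 6 3
-9 7 2
-8 2 6
-8 7 1
-7 1 6
-7 7 0
-6 0 6
-6 7 -1
-5 -1 6
-5 7 -2
-4 -1 5
-4 6 -2
-3 -1 4
-3 5 -2
-2 -1 3
-2 4 -2
-1 -1 2
-1 0 1
-1 1 0
-1 2 -1
-1 3 -2

Derivation:
Walk ring at distance 4 from (-5, 3, 2):
Start at center + D4*4 = (-9, 3, 6)
  hex 0: (-9, 3, 6)
  hex 1: (-8, 2, 6)
  hex 2: (-7, 1, 6)
  hex 3: (-6, 0, 6)
  hex 4: (-5, -1, 6)
  hex 5: (-4, -1, 5)
  hex 6: (-3, -1, 4)
  hex 7: (-2, -1, 3)
  hex 8: (-1, -1, 2)
  hex 9: (-1, 0, 1)
  hex 10: (-1, 1, 0)
  hex 11: (-1, 2, -1)
  hex 12: (-1, 3, -2)
  hex 13: (-2, 4, -2)
  hex 14: (-3, 5, -2)
  hex 15: (-4, 6, -2)
  hex 16: (-5, 7, -2)
  hex 17: (-6, 7, -1)
  hex 18: (-7, 7, 0)
  hex 19: (-8, 7, 1)
  hex 20: (-9, 7, 2)
  hex 21: (-9, 6, 3)
  hex 22: (-9, 5, 4)
  hex 23: (-9, 4, 5)
Sorted: 24 hexes.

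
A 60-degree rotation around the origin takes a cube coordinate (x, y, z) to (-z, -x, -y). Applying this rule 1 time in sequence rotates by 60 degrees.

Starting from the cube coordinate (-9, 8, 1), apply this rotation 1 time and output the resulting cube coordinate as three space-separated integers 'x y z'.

Answer: -1 9 -8

Derivation:
Start: (-9, 8, 1)
Step 1: (-9, 8, 1) -> (-(1), -(-9), -(8)) = (-1, 9, -8)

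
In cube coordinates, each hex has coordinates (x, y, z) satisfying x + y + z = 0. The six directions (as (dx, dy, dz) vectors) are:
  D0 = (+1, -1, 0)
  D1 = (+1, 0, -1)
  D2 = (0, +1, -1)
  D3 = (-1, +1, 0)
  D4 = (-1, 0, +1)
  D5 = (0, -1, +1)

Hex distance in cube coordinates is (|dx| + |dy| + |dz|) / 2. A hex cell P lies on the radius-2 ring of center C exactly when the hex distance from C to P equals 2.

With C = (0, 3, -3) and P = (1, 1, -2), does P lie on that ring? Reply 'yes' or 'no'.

Answer: yes

Derivation:
|px - cx| = |1 - 0| = 1
|py - cy| = |1 - 3| = 2
|pz - cz| = |-2 - (-3)| = 1
distance = (1+2+1)/2 = 4/2 = 2
radius = 2; distance == radius -> yes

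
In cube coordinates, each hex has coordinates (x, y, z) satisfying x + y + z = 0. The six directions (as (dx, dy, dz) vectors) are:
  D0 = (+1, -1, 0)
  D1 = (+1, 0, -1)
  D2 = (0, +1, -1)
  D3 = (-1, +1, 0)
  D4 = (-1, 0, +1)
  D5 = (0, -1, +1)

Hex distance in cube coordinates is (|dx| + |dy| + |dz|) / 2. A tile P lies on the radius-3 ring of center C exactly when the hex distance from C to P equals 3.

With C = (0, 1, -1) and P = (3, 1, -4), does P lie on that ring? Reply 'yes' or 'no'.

Answer: yes

Derivation:
|px - cx| = |3 - 0| = 3
|py - cy| = |1 - 1| = 0
|pz - cz| = |-4 - (-1)| = 3
distance = (3+0+3)/2 = 6/2 = 3
radius = 3; distance == radius -> yes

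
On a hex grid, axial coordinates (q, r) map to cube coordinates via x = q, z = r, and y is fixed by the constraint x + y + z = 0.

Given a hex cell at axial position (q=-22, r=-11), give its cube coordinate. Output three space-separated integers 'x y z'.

x = q = -22
z = r = -11
y = -x - z = -(-22) - (-11) = 33

Answer: -22 33 -11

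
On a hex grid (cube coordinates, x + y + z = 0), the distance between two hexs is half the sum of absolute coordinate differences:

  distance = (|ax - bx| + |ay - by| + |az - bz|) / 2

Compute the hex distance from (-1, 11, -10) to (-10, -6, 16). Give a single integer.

Answer: 26

Derivation:
|ax - bx| = |-1 - (-10)| = 9
|ay - by| = |11 - (-6)| = 17
|az - bz| = |-10 - 16| = 26
distance = (9 + 17 + 26) / 2 = 52 / 2 = 26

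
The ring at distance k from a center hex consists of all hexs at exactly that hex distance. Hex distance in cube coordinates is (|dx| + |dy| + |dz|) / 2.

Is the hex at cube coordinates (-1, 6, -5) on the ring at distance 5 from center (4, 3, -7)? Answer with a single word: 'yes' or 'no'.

|px - cx| = |-1 - 4| = 5
|py - cy| = |6 - 3| = 3
|pz - cz| = |-5 - (-7)| = 2
distance = (5+3+2)/2 = 10/2 = 5
radius = 5; distance == radius -> yes

Answer: yes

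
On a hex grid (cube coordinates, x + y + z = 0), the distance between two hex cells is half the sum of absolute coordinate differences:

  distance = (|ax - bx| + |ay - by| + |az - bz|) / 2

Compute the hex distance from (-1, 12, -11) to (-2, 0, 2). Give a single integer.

Answer: 13

Derivation:
|ax - bx| = |-1 - (-2)| = 1
|ay - by| = |12 - 0| = 12
|az - bz| = |-11 - 2| = 13
distance = (1 + 12 + 13) / 2 = 26 / 2 = 13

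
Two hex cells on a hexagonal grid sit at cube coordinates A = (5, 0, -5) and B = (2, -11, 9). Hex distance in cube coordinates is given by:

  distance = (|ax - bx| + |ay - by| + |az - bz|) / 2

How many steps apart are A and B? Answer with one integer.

|ax - bx| = |5 - 2| = 3
|ay - by| = |0 - (-11)| = 11
|az - bz| = |-5 - 9| = 14
distance = (3 + 11 + 14) / 2 = 28 / 2 = 14

Answer: 14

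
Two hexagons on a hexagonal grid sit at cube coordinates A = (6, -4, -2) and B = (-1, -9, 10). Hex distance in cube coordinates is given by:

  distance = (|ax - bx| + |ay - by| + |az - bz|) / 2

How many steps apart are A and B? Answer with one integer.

Answer: 12

Derivation:
|ax - bx| = |6 - (-1)| = 7
|ay - by| = |-4 - (-9)| = 5
|az - bz| = |-2 - 10| = 12
distance = (7 + 5 + 12) / 2 = 24 / 2 = 12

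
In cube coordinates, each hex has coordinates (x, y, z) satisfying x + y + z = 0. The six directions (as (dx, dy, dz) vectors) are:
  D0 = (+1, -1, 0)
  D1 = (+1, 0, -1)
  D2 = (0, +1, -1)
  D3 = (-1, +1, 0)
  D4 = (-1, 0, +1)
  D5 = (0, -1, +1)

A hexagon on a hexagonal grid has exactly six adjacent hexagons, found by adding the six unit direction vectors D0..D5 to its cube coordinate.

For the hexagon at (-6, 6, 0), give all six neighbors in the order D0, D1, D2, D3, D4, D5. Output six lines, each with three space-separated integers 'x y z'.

Center: (-6, 6, 0). Add each direction:
  D0: (-6, 6, 0) + (1, -1, 0) = (-5, 5, 0)
  D1: (-6, 6, 0) + (1, 0, -1) = (-5, 6, -1)
  D2: (-6, 6, 0) + (0, 1, -1) = (-6, 7, -1)
  D3: (-6, 6, 0) + (-1, 1, 0) = (-7, 7, 0)
  D4: (-6, 6, 0) + (-1, 0, 1) = (-7, 6, 1)
  D5: (-6, 6, 0) + (0, -1, 1) = (-6, 5, 1)

Answer: -5 5 0
-5 6 -1
-6 7 -1
-7 7 0
-7 6 1
-6 5 1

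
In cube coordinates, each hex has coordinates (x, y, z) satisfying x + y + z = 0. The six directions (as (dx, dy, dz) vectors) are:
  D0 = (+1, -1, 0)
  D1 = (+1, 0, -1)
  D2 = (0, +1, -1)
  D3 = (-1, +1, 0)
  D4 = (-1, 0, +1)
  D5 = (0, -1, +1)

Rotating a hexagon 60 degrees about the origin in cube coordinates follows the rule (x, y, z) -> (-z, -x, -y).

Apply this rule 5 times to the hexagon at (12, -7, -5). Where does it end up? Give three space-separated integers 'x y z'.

Start: (12, -7, -5)
Step 1: (12, -7, -5) -> (-(-5), -(12), -(-7)) = (5, -12, 7)
Step 2: (5, -12, 7) -> (-(7), -(5), -(-12)) = (-7, -5, 12)
Step 3: (-7, -5, 12) -> (-(12), -(-7), -(-5)) = (-12, 7, 5)
Step 4: (-12, 7, 5) -> (-(5), -(-12), -(7)) = (-5, 12, -7)
Step 5: (-5, 12, -7) -> (-(-7), -(-5), -(12)) = (7, 5, -12)

Answer: 7 5 -12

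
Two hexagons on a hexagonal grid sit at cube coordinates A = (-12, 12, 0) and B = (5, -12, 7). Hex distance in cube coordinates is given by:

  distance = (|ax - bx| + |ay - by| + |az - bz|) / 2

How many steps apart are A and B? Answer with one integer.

Answer: 24

Derivation:
|ax - bx| = |-12 - 5| = 17
|ay - by| = |12 - (-12)| = 24
|az - bz| = |0 - 7| = 7
distance = (17 + 24 + 7) / 2 = 48 / 2 = 24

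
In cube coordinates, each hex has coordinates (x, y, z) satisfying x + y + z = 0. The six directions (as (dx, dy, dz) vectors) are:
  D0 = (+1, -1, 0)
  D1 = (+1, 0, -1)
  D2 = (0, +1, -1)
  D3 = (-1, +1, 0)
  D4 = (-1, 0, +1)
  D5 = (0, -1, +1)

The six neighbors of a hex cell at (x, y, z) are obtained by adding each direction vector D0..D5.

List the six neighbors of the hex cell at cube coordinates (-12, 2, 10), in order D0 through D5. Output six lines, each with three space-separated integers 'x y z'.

Answer: -11 1 10
-11 2 9
-12 3 9
-13 3 10
-13 2 11
-12 1 11

Derivation:
Center: (-12, 2, 10). Add each direction:
  D0: (-12, 2, 10) + (1, -1, 0) = (-11, 1, 10)
  D1: (-12, 2, 10) + (1, 0, -1) = (-11, 2, 9)
  D2: (-12, 2, 10) + (0, 1, -1) = (-12, 3, 9)
  D3: (-12, 2, 10) + (-1, 1, 0) = (-13, 3, 10)
  D4: (-12, 2, 10) + (-1, 0, 1) = (-13, 2, 11)
  D5: (-12, 2, 10) + (0, -1, 1) = (-12, 1, 11)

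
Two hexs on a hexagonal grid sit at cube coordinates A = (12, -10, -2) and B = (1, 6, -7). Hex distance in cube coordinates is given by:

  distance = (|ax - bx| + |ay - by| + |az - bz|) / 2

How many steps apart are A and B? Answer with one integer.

|ax - bx| = |12 - 1| = 11
|ay - by| = |-10 - 6| = 16
|az - bz| = |-2 - (-7)| = 5
distance = (11 + 16 + 5) / 2 = 32 / 2 = 16

Answer: 16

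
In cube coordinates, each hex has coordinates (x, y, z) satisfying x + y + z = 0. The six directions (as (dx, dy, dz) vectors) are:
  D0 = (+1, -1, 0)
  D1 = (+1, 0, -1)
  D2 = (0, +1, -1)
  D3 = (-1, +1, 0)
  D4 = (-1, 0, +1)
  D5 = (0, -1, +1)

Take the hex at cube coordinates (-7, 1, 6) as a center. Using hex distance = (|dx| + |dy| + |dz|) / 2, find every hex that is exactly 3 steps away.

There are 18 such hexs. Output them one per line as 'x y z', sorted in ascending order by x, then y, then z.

Answer: -10 1 9
-10 2 8
-10 3 7
-10 4 6
-9 0 9
-9 4 5
-8 -1 9
-8 4 4
-7 -2 9
-7 4 3
-6 -2 8
-6 3 3
-5 -2 7
-5 2 3
-4 -2 6
-4 -1 5
-4 0 4
-4 1 3

Derivation:
Walk ring at distance 3 from (-7, 1, 6):
Start at center + D4*3 = (-10, 1, 9)
  hex 0: (-10, 1, 9)
  hex 1: (-9, 0, 9)
  hex 2: (-8, -1, 9)
  hex 3: (-7, -2, 9)
  hex 4: (-6, -2, 8)
  hex 5: (-5, -2, 7)
  hex 6: (-4, -2, 6)
  hex 7: (-4, -1, 5)
  hex 8: (-4, 0, 4)
  hex 9: (-4, 1, 3)
  hex 10: (-5, 2, 3)
  hex 11: (-6, 3, 3)
  hex 12: (-7, 4, 3)
  hex 13: (-8, 4, 4)
  hex 14: (-9, 4, 5)
  hex 15: (-10, 4, 6)
  hex 16: (-10, 3, 7)
  hex 17: (-10, 2, 8)
Sorted: 18 hexes.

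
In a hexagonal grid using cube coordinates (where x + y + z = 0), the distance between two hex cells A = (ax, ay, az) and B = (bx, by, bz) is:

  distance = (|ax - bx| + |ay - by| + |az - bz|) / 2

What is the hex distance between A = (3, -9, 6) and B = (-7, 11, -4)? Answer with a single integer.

|ax - bx| = |3 - (-7)| = 10
|ay - by| = |-9 - 11| = 20
|az - bz| = |6 - (-4)| = 10
distance = (10 + 20 + 10) / 2 = 40 / 2 = 20

Answer: 20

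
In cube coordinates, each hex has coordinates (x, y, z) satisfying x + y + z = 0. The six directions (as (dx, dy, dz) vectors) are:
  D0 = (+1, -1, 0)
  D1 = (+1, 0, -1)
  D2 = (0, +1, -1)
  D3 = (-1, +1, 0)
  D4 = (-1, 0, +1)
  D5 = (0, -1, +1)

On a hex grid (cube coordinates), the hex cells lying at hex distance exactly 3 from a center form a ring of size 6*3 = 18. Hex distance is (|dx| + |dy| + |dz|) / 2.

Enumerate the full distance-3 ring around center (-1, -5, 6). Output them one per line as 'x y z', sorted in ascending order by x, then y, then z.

Walk ring at distance 3 from (-1, -5, 6):
Start at center + D4*3 = (-4, -5, 9)
  hex 0: (-4, -5, 9)
  hex 1: (-3, -6, 9)
  hex 2: (-2, -7, 9)
  hex 3: (-1, -8, 9)
  hex 4: (0, -8, 8)
  hex 5: (1, -8, 7)
  hex 6: (2, -8, 6)
  hex 7: (2, -7, 5)
  hex 8: (2, -6, 4)
  hex 9: (2, -5, 3)
  hex 10: (1, -4, 3)
  hex 11: (0, -3, 3)
  hex 12: (-1, -2, 3)
  hex 13: (-2, -2, 4)
  hex 14: (-3, -2, 5)
  hex 15: (-4, -2, 6)
  hex 16: (-4, -3, 7)
  hex 17: (-4, -4, 8)
Sorted: 18 hexes.

Answer: -4 -5 9
-4 -4 8
-4 -3 7
-4 -2 6
-3 -6 9
-3 -2 5
-2 -7 9
-2 -2 4
-1 -8 9
-1 -2 3
0 -8 8
0 -3 3
1 -8 7
1 -4 3
2 -8 6
2 -7 5
2 -6 4
2 -5 3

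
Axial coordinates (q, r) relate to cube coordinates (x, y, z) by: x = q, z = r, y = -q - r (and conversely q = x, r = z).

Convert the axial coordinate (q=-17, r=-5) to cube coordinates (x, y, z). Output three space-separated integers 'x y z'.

x = q = -17
z = r = -5
y = -x - z = -(-17) - (-5) = 22

Answer: -17 22 -5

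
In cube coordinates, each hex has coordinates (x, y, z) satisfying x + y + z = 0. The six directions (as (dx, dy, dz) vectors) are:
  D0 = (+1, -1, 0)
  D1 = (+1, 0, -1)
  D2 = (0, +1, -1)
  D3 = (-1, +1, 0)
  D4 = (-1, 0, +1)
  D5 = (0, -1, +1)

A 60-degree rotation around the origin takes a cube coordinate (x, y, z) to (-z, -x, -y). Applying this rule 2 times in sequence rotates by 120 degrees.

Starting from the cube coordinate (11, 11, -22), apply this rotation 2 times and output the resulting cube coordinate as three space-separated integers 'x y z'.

Answer: 11 -22 11

Derivation:
Start: (11, 11, -22)
Step 1: (11, 11, -22) -> (-(-22), -(11), -(11)) = (22, -11, -11)
Step 2: (22, -11, -11) -> (-(-11), -(22), -(-11)) = (11, -22, 11)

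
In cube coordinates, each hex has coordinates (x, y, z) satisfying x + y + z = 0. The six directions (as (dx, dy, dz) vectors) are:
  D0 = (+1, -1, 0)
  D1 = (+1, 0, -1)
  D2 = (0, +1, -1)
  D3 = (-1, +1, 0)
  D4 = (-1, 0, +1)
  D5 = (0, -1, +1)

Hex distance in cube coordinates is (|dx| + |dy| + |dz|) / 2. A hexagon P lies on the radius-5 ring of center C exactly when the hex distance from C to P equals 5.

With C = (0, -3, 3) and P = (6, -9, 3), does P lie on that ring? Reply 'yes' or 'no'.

|px - cx| = |6 - 0| = 6
|py - cy| = |-9 - (-3)| = 6
|pz - cz| = |3 - 3| = 0
distance = (6+6+0)/2 = 12/2 = 6
radius = 5; distance != radius -> no

Answer: no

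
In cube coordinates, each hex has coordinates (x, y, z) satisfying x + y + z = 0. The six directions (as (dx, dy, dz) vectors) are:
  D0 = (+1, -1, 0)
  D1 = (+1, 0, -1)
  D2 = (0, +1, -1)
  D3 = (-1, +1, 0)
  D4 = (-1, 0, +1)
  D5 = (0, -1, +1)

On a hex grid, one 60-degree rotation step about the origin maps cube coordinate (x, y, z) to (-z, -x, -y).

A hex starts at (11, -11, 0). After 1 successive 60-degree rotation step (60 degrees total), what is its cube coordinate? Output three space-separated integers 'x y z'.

Answer: 0 -11 11

Derivation:
Start: (11, -11, 0)
Step 1: (11, -11, 0) -> (-(0), -(11), -(-11)) = (0, -11, 11)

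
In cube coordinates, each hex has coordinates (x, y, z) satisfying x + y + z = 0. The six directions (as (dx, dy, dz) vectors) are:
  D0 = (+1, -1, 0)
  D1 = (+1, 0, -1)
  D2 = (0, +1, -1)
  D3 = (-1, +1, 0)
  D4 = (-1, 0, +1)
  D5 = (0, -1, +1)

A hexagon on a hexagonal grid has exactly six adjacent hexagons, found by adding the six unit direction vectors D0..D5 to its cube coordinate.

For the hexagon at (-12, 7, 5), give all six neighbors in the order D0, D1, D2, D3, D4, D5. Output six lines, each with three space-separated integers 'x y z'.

Center: (-12, 7, 5). Add each direction:
  D0: (-12, 7, 5) + (1, -1, 0) = (-11, 6, 5)
  D1: (-12, 7, 5) + (1, 0, -1) = (-11, 7, 4)
  D2: (-12, 7, 5) + (0, 1, -1) = (-12, 8, 4)
  D3: (-12, 7, 5) + (-1, 1, 0) = (-13, 8, 5)
  D4: (-12, 7, 5) + (-1, 0, 1) = (-13, 7, 6)
  D5: (-12, 7, 5) + (0, -1, 1) = (-12, 6, 6)

Answer: -11 6 5
-11 7 4
-12 8 4
-13 8 5
-13 7 6
-12 6 6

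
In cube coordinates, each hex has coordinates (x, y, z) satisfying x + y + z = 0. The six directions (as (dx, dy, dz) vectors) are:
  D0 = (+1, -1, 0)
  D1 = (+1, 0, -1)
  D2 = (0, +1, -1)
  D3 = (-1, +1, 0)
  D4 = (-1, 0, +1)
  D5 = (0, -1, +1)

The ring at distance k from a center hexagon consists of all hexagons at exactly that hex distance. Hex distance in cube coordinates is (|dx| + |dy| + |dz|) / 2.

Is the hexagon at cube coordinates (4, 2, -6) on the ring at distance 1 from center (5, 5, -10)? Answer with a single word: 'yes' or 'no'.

|px - cx| = |4 - 5| = 1
|py - cy| = |2 - 5| = 3
|pz - cz| = |-6 - (-10)| = 4
distance = (1+3+4)/2 = 8/2 = 4
radius = 1; distance != radius -> no

Answer: no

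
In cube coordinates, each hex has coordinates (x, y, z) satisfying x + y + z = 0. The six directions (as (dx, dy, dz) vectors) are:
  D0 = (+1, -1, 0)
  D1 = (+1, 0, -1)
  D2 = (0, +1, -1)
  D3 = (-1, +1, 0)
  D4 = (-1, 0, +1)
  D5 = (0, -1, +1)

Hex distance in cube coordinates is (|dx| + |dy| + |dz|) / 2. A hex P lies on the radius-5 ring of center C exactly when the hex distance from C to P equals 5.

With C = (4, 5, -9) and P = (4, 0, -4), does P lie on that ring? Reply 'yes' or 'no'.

|px - cx| = |4 - 4| = 0
|py - cy| = |0 - 5| = 5
|pz - cz| = |-4 - (-9)| = 5
distance = (0+5+5)/2 = 10/2 = 5
radius = 5; distance == radius -> yes

Answer: yes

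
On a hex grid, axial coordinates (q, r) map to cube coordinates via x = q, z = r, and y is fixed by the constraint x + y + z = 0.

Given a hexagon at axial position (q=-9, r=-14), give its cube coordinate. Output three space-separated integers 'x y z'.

x = q = -9
z = r = -14
y = -x - z = -(-9) - (-14) = 23

Answer: -9 23 -14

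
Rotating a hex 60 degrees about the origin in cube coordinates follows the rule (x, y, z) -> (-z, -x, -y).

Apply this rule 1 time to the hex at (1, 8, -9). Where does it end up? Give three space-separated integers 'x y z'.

Start: (1, 8, -9)
Step 1: (1, 8, -9) -> (-(-9), -(1), -(8)) = (9, -1, -8)

Answer: 9 -1 -8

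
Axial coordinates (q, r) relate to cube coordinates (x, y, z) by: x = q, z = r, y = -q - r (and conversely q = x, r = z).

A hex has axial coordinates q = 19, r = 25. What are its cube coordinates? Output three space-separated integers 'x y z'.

Answer: 19 -44 25

Derivation:
x = q = 19
z = r = 25
y = -x - z = -(19) - (25) = -44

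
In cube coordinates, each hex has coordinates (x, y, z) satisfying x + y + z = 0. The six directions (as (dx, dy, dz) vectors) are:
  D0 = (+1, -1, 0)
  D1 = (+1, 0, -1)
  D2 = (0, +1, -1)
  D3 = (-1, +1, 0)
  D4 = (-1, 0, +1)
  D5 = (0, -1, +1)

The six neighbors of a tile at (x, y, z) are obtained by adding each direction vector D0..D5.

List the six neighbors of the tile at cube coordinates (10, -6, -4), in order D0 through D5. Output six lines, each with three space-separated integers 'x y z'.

Center: (10, -6, -4). Add each direction:
  D0: (10, -6, -4) + (1, -1, 0) = (11, -7, -4)
  D1: (10, -6, -4) + (1, 0, -1) = (11, -6, -5)
  D2: (10, -6, -4) + (0, 1, -1) = (10, -5, -5)
  D3: (10, -6, -4) + (-1, 1, 0) = (9, -5, -4)
  D4: (10, -6, -4) + (-1, 0, 1) = (9, -6, -3)
  D5: (10, -6, -4) + (0, -1, 1) = (10, -7, -3)

Answer: 11 -7 -4
11 -6 -5
10 -5 -5
9 -5 -4
9 -6 -3
10 -7 -3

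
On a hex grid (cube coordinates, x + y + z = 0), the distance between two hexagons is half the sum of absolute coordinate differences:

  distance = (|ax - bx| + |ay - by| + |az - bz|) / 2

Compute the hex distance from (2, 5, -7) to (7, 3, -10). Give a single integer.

Answer: 5

Derivation:
|ax - bx| = |2 - 7| = 5
|ay - by| = |5 - 3| = 2
|az - bz| = |-7 - (-10)| = 3
distance = (5 + 2 + 3) / 2 = 10 / 2 = 5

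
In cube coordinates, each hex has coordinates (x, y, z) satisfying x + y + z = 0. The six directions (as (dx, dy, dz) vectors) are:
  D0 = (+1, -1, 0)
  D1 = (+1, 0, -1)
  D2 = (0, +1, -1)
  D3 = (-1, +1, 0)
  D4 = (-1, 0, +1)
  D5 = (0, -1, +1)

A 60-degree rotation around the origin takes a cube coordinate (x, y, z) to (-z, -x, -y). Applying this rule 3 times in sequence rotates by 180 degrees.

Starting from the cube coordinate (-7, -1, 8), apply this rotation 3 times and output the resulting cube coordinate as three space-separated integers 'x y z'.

Answer: 7 1 -8

Derivation:
Start: (-7, -1, 8)
Step 1: (-7, -1, 8) -> (-(8), -(-7), -(-1)) = (-8, 7, 1)
Step 2: (-8, 7, 1) -> (-(1), -(-8), -(7)) = (-1, 8, -7)
Step 3: (-1, 8, -7) -> (-(-7), -(-1), -(8)) = (7, 1, -8)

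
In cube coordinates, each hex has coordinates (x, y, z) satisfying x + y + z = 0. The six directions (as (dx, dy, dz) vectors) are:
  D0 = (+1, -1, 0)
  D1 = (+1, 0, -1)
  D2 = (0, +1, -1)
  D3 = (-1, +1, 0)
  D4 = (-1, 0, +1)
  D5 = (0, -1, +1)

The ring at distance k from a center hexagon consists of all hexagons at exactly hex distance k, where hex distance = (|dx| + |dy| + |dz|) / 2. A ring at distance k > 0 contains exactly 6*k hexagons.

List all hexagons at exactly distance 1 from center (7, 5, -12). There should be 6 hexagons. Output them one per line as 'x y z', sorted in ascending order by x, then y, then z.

Walk ring at distance 1 from (7, 5, -12):
Start at center + D4*1 = (6, 5, -11)
  hex 0: (6, 5, -11)
  hex 1: (7, 4, -11)
  hex 2: (8, 4, -12)
  hex 3: (8, 5, -13)
  hex 4: (7, 6, -13)
  hex 5: (6, 6, -12)
Sorted: 6 hexes.

Answer: 6 5 -11
6 6 -12
7 4 -11
7 6 -13
8 4 -12
8 5 -13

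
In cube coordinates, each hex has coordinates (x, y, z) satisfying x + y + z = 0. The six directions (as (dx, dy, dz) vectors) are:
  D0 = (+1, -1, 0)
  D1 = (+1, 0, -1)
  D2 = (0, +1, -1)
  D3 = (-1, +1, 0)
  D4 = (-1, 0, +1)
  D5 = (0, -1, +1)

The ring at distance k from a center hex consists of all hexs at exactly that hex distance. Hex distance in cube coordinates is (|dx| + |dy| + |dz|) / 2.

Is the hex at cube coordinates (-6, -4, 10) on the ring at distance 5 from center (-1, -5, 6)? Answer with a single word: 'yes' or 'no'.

|px - cx| = |-6 - (-1)| = 5
|py - cy| = |-4 - (-5)| = 1
|pz - cz| = |10 - 6| = 4
distance = (5+1+4)/2 = 10/2 = 5
radius = 5; distance == radius -> yes

Answer: yes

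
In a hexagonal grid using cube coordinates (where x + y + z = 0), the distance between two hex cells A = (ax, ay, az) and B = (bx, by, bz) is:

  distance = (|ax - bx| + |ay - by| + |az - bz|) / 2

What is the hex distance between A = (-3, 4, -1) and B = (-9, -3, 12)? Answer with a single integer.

Answer: 13

Derivation:
|ax - bx| = |-3 - (-9)| = 6
|ay - by| = |4 - (-3)| = 7
|az - bz| = |-1 - 12| = 13
distance = (6 + 7 + 13) / 2 = 26 / 2 = 13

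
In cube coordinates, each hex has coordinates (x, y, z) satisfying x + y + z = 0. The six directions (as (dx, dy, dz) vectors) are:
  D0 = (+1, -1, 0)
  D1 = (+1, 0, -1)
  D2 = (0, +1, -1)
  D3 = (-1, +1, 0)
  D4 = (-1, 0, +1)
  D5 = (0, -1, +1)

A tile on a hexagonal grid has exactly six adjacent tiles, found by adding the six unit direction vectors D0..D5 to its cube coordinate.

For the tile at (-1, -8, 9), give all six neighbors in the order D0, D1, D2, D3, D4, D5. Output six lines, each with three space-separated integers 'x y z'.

Center: (-1, -8, 9). Add each direction:
  D0: (-1, -8, 9) + (1, -1, 0) = (0, -9, 9)
  D1: (-1, -8, 9) + (1, 0, -1) = (0, -8, 8)
  D2: (-1, -8, 9) + (0, 1, -1) = (-1, -7, 8)
  D3: (-1, -8, 9) + (-1, 1, 0) = (-2, -7, 9)
  D4: (-1, -8, 9) + (-1, 0, 1) = (-2, -8, 10)
  D5: (-1, -8, 9) + (0, -1, 1) = (-1, -9, 10)

Answer: 0 -9 9
0 -8 8
-1 -7 8
-2 -7 9
-2 -8 10
-1 -9 10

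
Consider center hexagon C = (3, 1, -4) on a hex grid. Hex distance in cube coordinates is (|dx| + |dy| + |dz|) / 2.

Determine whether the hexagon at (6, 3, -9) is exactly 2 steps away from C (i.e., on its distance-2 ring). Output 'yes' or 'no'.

Answer: no

Derivation:
|px - cx| = |6 - 3| = 3
|py - cy| = |3 - 1| = 2
|pz - cz| = |-9 - (-4)| = 5
distance = (3+2+5)/2 = 10/2 = 5
radius = 2; distance != radius -> no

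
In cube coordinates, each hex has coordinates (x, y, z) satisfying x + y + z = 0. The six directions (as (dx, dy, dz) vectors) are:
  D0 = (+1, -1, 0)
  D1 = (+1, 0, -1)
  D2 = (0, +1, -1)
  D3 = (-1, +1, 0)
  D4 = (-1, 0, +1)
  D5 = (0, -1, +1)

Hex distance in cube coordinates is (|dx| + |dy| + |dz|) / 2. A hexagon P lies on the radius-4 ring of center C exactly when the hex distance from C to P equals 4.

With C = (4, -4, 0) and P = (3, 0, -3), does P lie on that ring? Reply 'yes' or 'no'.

Answer: yes

Derivation:
|px - cx| = |3 - 4| = 1
|py - cy| = |0 - (-4)| = 4
|pz - cz| = |-3 - 0| = 3
distance = (1+4+3)/2 = 8/2 = 4
radius = 4; distance == radius -> yes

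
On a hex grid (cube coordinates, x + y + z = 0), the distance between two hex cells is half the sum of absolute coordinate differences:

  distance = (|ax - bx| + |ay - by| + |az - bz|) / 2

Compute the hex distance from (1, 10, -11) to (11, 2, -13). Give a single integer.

Answer: 10

Derivation:
|ax - bx| = |1 - 11| = 10
|ay - by| = |10 - 2| = 8
|az - bz| = |-11 - (-13)| = 2
distance = (10 + 8 + 2) / 2 = 20 / 2 = 10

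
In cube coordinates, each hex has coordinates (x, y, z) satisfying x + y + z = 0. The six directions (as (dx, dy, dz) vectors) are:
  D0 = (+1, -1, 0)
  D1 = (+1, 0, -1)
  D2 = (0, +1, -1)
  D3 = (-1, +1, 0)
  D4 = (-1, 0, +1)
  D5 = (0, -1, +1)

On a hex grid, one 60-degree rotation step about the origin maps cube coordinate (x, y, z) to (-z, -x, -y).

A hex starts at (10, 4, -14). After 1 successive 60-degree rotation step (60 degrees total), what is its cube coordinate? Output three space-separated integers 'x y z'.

Answer: 14 -10 -4

Derivation:
Start: (10, 4, -14)
Step 1: (10, 4, -14) -> (-(-14), -(10), -(4)) = (14, -10, -4)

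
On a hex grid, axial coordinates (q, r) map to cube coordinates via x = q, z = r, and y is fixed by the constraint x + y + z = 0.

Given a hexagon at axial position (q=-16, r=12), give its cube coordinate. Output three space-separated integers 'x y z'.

Answer: -16 4 12

Derivation:
x = q = -16
z = r = 12
y = -x - z = -(-16) - (12) = 4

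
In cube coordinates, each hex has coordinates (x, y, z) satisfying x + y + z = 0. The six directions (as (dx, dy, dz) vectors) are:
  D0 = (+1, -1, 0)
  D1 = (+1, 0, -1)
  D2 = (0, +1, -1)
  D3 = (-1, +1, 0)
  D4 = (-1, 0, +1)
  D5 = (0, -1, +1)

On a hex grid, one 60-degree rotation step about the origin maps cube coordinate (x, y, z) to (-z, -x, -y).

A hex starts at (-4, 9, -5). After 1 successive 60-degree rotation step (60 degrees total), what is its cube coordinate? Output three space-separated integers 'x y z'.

Answer: 5 4 -9

Derivation:
Start: (-4, 9, -5)
Step 1: (-4, 9, -5) -> (-(-5), -(-4), -(9)) = (5, 4, -9)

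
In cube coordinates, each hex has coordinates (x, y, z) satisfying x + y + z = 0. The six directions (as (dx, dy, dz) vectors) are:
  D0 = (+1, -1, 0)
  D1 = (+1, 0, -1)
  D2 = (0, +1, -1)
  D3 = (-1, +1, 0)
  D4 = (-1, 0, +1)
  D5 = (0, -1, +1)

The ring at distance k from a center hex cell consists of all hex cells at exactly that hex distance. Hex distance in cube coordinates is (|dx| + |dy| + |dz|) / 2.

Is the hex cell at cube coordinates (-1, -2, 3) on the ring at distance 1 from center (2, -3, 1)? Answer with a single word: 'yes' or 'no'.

Answer: no

Derivation:
|px - cx| = |-1 - 2| = 3
|py - cy| = |-2 - (-3)| = 1
|pz - cz| = |3 - 1| = 2
distance = (3+1+2)/2 = 6/2 = 3
radius = 1; distance != radius -> no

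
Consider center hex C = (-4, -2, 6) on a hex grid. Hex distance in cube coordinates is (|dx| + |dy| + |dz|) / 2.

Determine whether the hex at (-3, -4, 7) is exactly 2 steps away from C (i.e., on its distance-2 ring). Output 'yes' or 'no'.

Answer: yes

Derivation:
|px - cx| = |-3 - (-4)| = 1
|py - cy| = |-4 - (-2)| = 2
|pz - cz| = |7 - 6| = 1
distance = (1+2+1)/2 = 4/2 = 2
radius = 2; distance == radius -> yes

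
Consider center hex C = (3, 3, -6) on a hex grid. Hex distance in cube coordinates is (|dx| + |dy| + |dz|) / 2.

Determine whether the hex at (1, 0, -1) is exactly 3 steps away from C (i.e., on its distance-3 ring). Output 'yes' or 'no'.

Answer: no

Derivation:
|px - cx| = |1 - 3| = 2
|py - cy| = |0 - 3| = 3
|pz - cz| = |-1 - (-6)| = 5
distance = (2+3+5)/2 = 10/2 = 5
radius = 3; distance != radius -> no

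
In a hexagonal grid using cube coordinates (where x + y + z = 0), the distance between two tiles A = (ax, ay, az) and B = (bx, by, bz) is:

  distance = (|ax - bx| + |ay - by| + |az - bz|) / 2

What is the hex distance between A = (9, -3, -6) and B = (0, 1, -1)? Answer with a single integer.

|ax - bx| = |9 - 0| = 9
|ay - by| = |-3 - 1| = 4
|az - bz| = |-6 - (-1)| = 5
distance = (9 + 4 + 5) / 2 = 18 / 2 = 9

Answer: 9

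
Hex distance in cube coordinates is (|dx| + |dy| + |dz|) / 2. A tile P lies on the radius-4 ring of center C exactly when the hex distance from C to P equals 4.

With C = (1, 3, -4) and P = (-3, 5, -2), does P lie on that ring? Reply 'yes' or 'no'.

Answer: yes

Derivation:
|px - cx| = |-3 - 1| = 4
|py - cy| = |5 - 3| = 2
|pz - cz| = |-2 - (-4)| = 2
distance = (4+2+2)/2 = 8/2 = 4
radius = 4; distance == radius -> yes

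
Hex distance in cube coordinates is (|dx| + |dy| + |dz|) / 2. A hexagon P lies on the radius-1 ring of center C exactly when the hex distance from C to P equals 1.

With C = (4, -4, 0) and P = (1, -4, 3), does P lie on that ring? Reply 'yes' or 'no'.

|px - cx| = |1 - 4| = 3
|py - cy| = |-4 - (-4)| = 0
|pz - cz| = |3 - 0| = 3
distance = (3+0+3)/2 = 6/2 = 3
radius = 1; distance != radius -> no

Answer: no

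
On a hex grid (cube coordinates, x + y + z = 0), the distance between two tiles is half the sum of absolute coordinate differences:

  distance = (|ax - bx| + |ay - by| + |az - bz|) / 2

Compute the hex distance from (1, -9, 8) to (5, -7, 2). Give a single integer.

Answer: 6

Derivation:
|ax - bx| = |1 - 5| = 4
|ay - by| = |-9 - (-7)| = 2
|az - bz| = |8 - 2| = 6
distance = (4 + 2 + 6) / 2 = 12 / 2 = 6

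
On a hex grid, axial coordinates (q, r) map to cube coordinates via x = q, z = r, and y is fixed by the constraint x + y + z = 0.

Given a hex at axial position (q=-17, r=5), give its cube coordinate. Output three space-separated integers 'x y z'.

x = q = -17
z = r = 5
y = -x - z = -(-17) - (5) = 12

Answer: -17 12 5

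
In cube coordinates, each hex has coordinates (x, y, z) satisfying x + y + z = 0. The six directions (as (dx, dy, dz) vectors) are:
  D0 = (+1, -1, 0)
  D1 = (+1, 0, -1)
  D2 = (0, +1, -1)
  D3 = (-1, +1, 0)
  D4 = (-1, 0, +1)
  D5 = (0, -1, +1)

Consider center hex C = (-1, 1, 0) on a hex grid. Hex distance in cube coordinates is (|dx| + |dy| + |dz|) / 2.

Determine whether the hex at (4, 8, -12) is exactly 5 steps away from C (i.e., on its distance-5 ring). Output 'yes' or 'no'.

Answer: no

Derivation:
|px - cx| = |4 - (-1)| = 5
|py - cy| = |8 - 1| = 7
|pz - cz| = |-12 - 0| = 12
distance = (5+7+12)/2 = 24/2 = 12
radius = 5; distance != radius -> no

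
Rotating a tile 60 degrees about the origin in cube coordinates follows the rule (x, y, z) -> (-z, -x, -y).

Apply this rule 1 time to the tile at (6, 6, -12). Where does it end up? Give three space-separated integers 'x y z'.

Start: (6, 6, -12)
Step 1: (6, 6, -12) -> (-(-12), -(6), -(6)) = (12, -6, -6)

Answer: 12 -6 -6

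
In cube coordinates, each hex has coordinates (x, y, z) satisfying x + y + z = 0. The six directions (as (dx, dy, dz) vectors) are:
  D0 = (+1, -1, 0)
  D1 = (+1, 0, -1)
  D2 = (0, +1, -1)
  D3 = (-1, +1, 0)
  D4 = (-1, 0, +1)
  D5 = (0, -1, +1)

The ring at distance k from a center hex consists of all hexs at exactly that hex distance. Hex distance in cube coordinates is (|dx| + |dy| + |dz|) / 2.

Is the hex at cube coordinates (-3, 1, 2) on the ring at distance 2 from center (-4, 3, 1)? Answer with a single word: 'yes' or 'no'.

Answer: yes

Derivation:
|px - cx| = |-3 - (-4)| = 1
|py - cy| = |1 - 3| = 2
|pz - cz| = |2 - 1| = 1
distance = (1+2+1)/2 = 4/2 = 2
radius = 2; distance == radius -> yes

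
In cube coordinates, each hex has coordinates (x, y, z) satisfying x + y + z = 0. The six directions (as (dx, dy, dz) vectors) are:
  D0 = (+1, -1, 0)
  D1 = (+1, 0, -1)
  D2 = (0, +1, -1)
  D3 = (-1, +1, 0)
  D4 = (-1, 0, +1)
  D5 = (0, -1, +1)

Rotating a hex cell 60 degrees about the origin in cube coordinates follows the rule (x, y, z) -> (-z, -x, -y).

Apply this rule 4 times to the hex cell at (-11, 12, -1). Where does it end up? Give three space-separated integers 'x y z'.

Start: (-11, 12, -1)
Step 1: (-11, 12, -1) -> (-(-1), -(-11), -(12)) = (1, 11, -12)
Step 2: (1, 11, -12) -> (-(-12), -(1), -(11)) = (12, -1, -11)
Step 3: (12, -1, -11) -> (-(-11), -(12), -(-1)) = (11, -12, 1)
Step 4: (11, -12, 1) -> (-(1), -(11), -(-12)) = (-1, -11, 12)

Answer: -1 -11 12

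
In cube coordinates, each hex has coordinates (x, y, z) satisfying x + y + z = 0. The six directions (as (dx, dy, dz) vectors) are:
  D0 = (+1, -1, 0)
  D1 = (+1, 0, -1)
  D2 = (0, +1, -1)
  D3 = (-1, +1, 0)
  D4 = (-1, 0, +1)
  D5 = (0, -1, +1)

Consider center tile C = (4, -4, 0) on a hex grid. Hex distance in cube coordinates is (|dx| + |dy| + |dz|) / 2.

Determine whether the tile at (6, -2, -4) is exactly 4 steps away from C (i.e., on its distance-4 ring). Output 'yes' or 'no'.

Answer: yes

Derivation:
|px - cx| = |6 - 4| = 2
|py - cy| = |-2 - (-4)| = 2
|pz - cz| = |-4 - 0| = 4
distance = (2+2+4)/2 = 8/2 = 4
radius = 4; distance == radius -> yes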